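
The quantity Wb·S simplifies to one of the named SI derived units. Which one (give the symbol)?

C

Wb = kg·m²·s⁻²·A⁻¹.
S = kg⁻¹·m⁻²·s³·A².
Combining: Wb·S = (kg·m²·s⁻²·A⁻¹) · (kg⁻¹·m⁻²·s³·A²) = s·A.
s·A is the base-SI form of the coulomb.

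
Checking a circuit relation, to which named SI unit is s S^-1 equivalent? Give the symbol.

H

S = 1/Ω (conductance is reciprocal resistance),
    = kg⁻¹·m⁻²·s³·A².
So S⁻¹ = kg·m²·s⁻³·A⁻².
Combining: s·S⁻¹ = s · (kg·m²·s⁻³·A⁻²) = kg·m²·s⁻²·A⁻².
kg·m²·s⁻²·A⁻² is the base-SI form of the henry.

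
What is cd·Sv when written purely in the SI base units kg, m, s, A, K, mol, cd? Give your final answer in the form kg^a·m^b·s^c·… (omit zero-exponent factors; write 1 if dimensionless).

Sv = J/kg (equivalent dose = energy per mass),
    = m²·s⁻².
Combining: cd·Sv = cd · (m²·s⁻²) = m²·s⁻²·cd.

m²·s⁻²·cd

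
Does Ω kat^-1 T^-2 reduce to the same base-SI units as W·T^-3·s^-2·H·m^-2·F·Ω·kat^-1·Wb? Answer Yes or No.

Left side:
  Ω = kg·m²·s⁻³·A⁻².
  kat = s⁻¹·mol.
  So kat⁻¹ = s·mol⁻¹.
  T = kg·s⁻²·A⁻¹.
  So T⁻² = kg⁻²·s⁴·A².
  Combining: Ω·kat⁻¹·T⁻² = (kg·m²·s⁻³·A⁻²) · (s·mol⁻¹) · (kg⁻²·s⁴·A²) = kg⁻¹·m²·s²·mol⁻¹.
Right side:
  W = kg·m²·s⁻³.
  T = kg·s⁻²·A⁻¹.
  So T⁻³ = kg⁻³·s⁶·A³.
  H = kg·m²·s⁻²·A⁻².
  F = kg⁻¹·m⁻²·s⁴·A².
  Ω = kg·m²·s⁻³·A⁻².
  kat = s⁻¹·mol.
  So kat⁻¹ = s·mol⁻¹.
  Wb = kg·m²·s⁻²·A⁻¹.
  Combining: W·T⁻³·s⁻²·H·m⁻²·F·Ω·kat⁻¹·Wb = (kg·m²·s⁻³) · (kg⁻³·s⁶·A³) · s⁻² · (kg·m²·s⁻²·A⁻²) · m⁻² · (kg⁻¹·m⁻²·s⁴·A²) · (kg·m²·s⁻³·A⁻²) · (s·mol⁻¹) · (kg·m²·s⁻²·A⁻¹) = m⁴·s⁻¹·mol⁻¹.
Left is kg⁻¹·m²·s²·mol⁻¹; right is m⁴·s⁻¹·mol⁻¹ — different.

No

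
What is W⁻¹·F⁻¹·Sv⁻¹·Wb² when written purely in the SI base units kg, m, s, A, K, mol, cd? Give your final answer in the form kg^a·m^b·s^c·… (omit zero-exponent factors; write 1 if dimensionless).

kg²·m²·s⁻³·A⁻⁴

W = kg·m²·s⁻³.
So W⁻¹ = kg⁻¹·m⁻²·s³.
F = kg⁻¹·m⁻²·s⁴·A².
So F⁻¹ = kg·m²·s⁻⁴·A⁻².
Sv = m²·s⁻².
So Sv⁻¹ = m⁻²·s².
Wb = kg·m²·s⁻²·A⁻¹.
So Wb² = kg²·m⁴·s⁻⁴·A⁻².
Combining: W⁻¹·F⁻¹·Sv⁻¹·Wb² = (kg⁻¹·m⁻²·s³) · (kg·m²·s⁻⁴·A⁻²) · (m⁻²·s²) · (kg²·m⁴·s⁻⁴·A⁻²) = kg²·m²·s⁻³·A⁻⁴.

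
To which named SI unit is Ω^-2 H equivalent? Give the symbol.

Ω = V/A (resistance = voltage per current),
    = kg·m²·s⁻³·A⁻².
So Ω⁻² = kg⁻²·m⁻⁴·s⁶·A⁴.
H = Wb/A (inductance = flux per current),
    = kg·m²·s⁻²·A⁻².
Combining: Ω⁻²·H = (kg⁻²·m⁻⁴·s⁶·A⁴) · (kg·m²·s⁻²·A⁻²) = kg⁻¹·m⁻²·s⁴·A².
kg⁻¹·m⁻²·s⁴·A² is the base-SI form of the farad.

F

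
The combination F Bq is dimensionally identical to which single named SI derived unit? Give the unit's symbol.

F = kg⁻¹·m⁻²·s⁴·A².
Bq = s⁻¹.
Combining: F·Bq = (kg⁻¹·m⁻²·s⁴·A²) · s⁻¹ = kg⁻¹·m⁻²·s³·A².
kg⁻¹·m⁻²·s³·A² is the base-SI form of the siemens.

S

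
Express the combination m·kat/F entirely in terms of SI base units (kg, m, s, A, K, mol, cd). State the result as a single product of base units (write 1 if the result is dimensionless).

F = C/V (capacitance = charge per voltage),
    = A·s/(kg·m²·s⁻³·A⁻¹) (substituting C and V),
    = kg⁻¹·m⁻²·s⁴·A².
So F⁻¹ = kg·m²·s⁻⁴·A⁻².
kat = mol/s = s⁻¹·mol (catalytic activity).
Combining: F⁻¹·m·kat = (kg·m²·s⁻⁴·A⁻²) · m · (s⁻¹·mol) = kg·m³·s⁻⁵·A⁻²·mol.

kg·m³·s⁻⁵·A⁻²·mol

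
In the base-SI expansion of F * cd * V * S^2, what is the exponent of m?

-4

F = kg⁻¹·m⁻²·s⁴·A².
V = kg·m²·s⁻³·A⁻¹.
S = kg⁻¹·m⁻²·s³·A².
So S² = kg⁻²·m⁻⁴·s⁶·A⁴.
Combining: F·cd·V·S² = (kg⁻¹·m⁻²·s⁴·A²) · cd · (kg·m²·s⁻³·A⁻¹) · (kg⁻²·m⁻⁴·s⁶·A⁴) = kg⁻²·m⁻⁴·s⁷·A⁵·cd.
The exponent of m is -4.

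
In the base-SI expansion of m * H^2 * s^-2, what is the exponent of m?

5

H = Wb/A (inductance = flux per current),
    = kg·m²·s⁻²·A⁻².
So H² = kg²·m⁴·s⁻⁴·A⁻⁴.
Combining: m·H²·s⁻² = m · (kg²·m⁴·s⁻⁴·A⁻⁴) · s⁻² = kg²·m⁵·s⁻⁶·A⁻⁴.
The exponent of m is 5.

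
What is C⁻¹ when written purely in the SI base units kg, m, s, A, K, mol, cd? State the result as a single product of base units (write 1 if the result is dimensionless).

C = s·A.
So C⁻¹ = s⁻¹·A⁻¹.

s⁻¹·A⁻¹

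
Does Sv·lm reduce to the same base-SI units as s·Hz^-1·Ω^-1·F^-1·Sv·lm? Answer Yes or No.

No

Left side:
  Sv = J/kg (equivalent dose = energy per mass),
      = m²·s⁻².
  lm = cd·sr = cd (luminous flux; sr is dimensionless).
  Combining: Sv·lm = (m²·s⁻²) · cd = m²·s⁻²·cd.
Right side:
  Hz = s⁻¹.
  So Hz⁻¹ = s.
  Ω = kg·m²·s⁻³·A⁻².
  So Ω⁻¹ = kg⁻¹·m⁻²·s³·A².
  F = kg⁻¹·m⁻²·s⁴·A².
  So F⁻¹ = kg·m²·s⁻⁴·A⁻².
  Sv = m²·s⁻².
  lm = cd.
  Combining: s·Hz⁻¹·Ω⁻¹·F⁻¹·Sv·lm = s · s · (kg⁻¹·m⁻²·s³·A²) · (kg·m²·s⁻⁴·A⁻²) · (m²·s⁻²) · cd = m²·s⁻¹·cd.
Left is m²·s⁻²·cd; right is m²·s⁻¹·cd — different.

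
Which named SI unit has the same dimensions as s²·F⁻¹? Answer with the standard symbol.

H

F = kg⁻¹·m⁻²·s⁴·A².
So F⁻¹ = kg·m²·s⁻⁴·A⁻².
Combining: s²·F⁻¹ = s² · (kg·m²·s⁻⁴·A⁻²) = kg·m²·s⁻²·A⁻².
kg·m²·s⁻²·A⁻² is the base-SI form of the henry.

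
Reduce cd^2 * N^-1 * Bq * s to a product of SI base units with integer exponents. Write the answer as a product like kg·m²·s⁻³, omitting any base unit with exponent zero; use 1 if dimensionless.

kg⁻¹·m⁻¹·s²·cd²

N = kg·m/s² = kg·m·s⁻² (force = mass × acceleration).
So N⁻¹ = kg⁻¹·m⁻¹·s².
Bq = 1/s = s⁻¹ (activity is decays per second).
Combining: cd²·N⁻¹·Bq·s = cd² · (kg⁻¹·m⁻¹·s²) · s⁻¹ · s = kg⁻¹·m⁻¹·s²·cd².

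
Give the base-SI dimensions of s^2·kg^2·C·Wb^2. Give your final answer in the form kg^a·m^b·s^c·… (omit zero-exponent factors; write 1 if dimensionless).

kg⁴·m⁴·s⁻¹·A⁻¹

C = A·s = s·A (charge = current × time).
Wb = V·s (flux: a volt is a weber per second),
    = kg·m²·s⁻²·A⁻¹.
So Wb² = kg²·m⁴·s⁻⁴·A⁻².
Combining: s²·kg²·C·Wb² = s² · kg² · (s·A) · (kg²·m⁴·s⁻⁴·A⁻²) = kg⁴·m⁴·s⁻¹·A⁻¹.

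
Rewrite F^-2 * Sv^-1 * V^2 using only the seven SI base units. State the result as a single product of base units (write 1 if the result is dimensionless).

kg⁴·m⁶·s⁻¹²·A⁻⁶

F = C/V (capacitance = charge per voltage),
    = A·s/(kg·m²·s⁻³·A⁻¹) (substituting C and V),
    = kg⁻¹·m⁻²·s⁴·A².
So F⁻² = kg²·m⁴·s⁻⁸·A⁻⁴.
Sv = J/kg (equivalent dose = energy per mass),
    = m²·s⁻².
So Sv⁻¹ = m⁻²·s².
V = W/A (potential = power per current),
    = kg·m²·s⁻³·A⁻¹.
So V² = kg²·m⁴·s⁻⁶·A⁻².
Combining: F⁻²·Sv⁻¹·V² = (kg²·m⁴·s⁻⁸·A⁻⁴) · (m⁻²·s²) · (kg²·m⁴·s⁻⁶·A⁻²) = kg⁴·m⁶·s⁻¹²·A⁻⁶.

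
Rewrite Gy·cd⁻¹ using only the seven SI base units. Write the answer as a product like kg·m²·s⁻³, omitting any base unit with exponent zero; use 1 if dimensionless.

m²·s⁻²·cd⁻¹

Gy = m²·s⁻².
Combining: Gy·cd⁻¹ = (m²·s⁻²) · cd⁻¹ = m²·s⁻²·cd⁻¹.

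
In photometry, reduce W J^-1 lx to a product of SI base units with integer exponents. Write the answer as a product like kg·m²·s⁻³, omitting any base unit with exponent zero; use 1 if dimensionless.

m⁻²·s⁻¹·cd

W = kg·m²·s⁻³.
J = kg·m²·s⁻².
So J⁻¹ = kg⁻¹·m⁻²·s².
lx = m⁻²·cd.
Combining: W·J⁻¹·lx = (kg·m²·s⁻³) · (kg⁻¹·m⁻²·s²) · (m⁻²·cd) = m⁻²·s⁻¹·cd.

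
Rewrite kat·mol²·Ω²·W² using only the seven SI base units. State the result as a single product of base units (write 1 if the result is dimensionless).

kg⁴·m⁸·s⁻¹³·A⁻⁴·mol³

kat = s⁻¹·mol.
Ω = kg·m²·s⁻³·A⁻².
So Ω² = kg²·m⁴·s⁻⁶·A⁻⁴.
W = kg·m²·s⁻³.
So W² = kg²·m⁴·s⁻⁶.
Combining: kat·mol²·Ω²·W² = (s⁻¹·mol) · mol² · (kg²·m⁴·s⁻⁶·A⁻⁴) · (kg²·m⁴·s⁻⁶) = kg⁴·m⁸·s⁻¹³·A⁻⁴·mol³.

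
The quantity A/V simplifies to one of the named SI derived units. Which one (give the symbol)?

V = kg·m²·s⁻³·A⁻¹.
So V⁻¹ = kg⁻¹·m⁻²·s³·A.
Combining: A·V⁻¹ = A · (kg⁻¹·m⁻²·s³·A) = kg⁻¹·m⁻²·s³·A².
kg⁻¹·m⁻²·s³·A² is the base-SI form of the siemens.

S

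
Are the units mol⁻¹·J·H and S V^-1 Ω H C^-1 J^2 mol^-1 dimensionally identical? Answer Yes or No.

Yes

Left side:
  J = N·m (work = force × distance),
      = kg·m²·s⁻².
  H = Wb/A (inductance = flux per current),
      = kg·m²·s⁻²·A⁻².
  Combining: mol⁻¹·J·H = mol⁻¹ · (kg·m²·s⁻²) · (kg·m²·s⁻²·A⁻²) = kg²·m⁴·s⁻⁴·A⁻²·mol⁻¹.
Right side:
  S = 1/Ω (conductance is reciprocal resistance),
      = kg⁻¹·m⁻²·s³·A².
  V = W/A (potential = power per current),
      = kg·m²·s⁻³·A⁻¹.
  So V⁻¹ = kg⁻¹·m⁻²·s³·A.
  Ω = V/A (resistance = voltage per current),
      = kg·m²·s⁻³·A⁻².
  H = Wb/A (inductance = flux per current),
      = kg·m²·s⁻²·A⁻².
  C = A·s = s·A (charge = current × time).
  So C⁻¹ = s⁻¹·A⁻¹.
  J = N·m (work = force × distance),
      = kg·m²·s⁻².
  So J² = kg²·m⁴·s⁻⁴.
  Combining: S·V⁻¹·Ω·H·C⁻¹·J²·mol⁻¹ = (kg⁻¹·m⁻²·s³·A²) · (kg⁻¹·m⁻²·s³·A) · (kg·m²·s⁻³·A⁻²) · (kg·m²·s⁻²·A⁻²) · (s⁻¹·A⁻¹) · (kg²·m⁴·s⁻⁴) · mol⁻¹ = kg²·m⁴·s⁻⁴·A⁻²·mol⁻¹.
Both reduce to kg²·m⁴·s⁻⁴·A⁻²·mol⁻¹.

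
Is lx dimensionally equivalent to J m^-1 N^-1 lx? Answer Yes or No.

Yes

Left side:
  lx = lm/m² (illuminance = luminous flux per area),
      = m⁻²·cd.
Right side:
  J = N·m (work = force × distance),
      = kg·m²·s⁻².
  N = kg·m/s² = kg·m·s⁻² (force = mass × acceleration).
  So N⁻¹ = kg⁻¹·m⁻¹·s².
  lx = lm/m² (illuminance = luminous flux per area),
      = m⁻²·cd.
  Combining: J·m⁻¹·N⁻¹·lx = (kg·m²·s⁻²) · m⁻¹ · (kg⁻¹·m⁻¹·s²) · (m⁻²·cd) = m⁻²·cd.
Both reduce to m⁻²·cd.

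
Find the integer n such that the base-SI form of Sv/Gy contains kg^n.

Sv = m²·s⁻².
Gy = m²·s⁻².
So Gy⁻¹ = m⁻²·s².
Combining: Sv·Gy⁻¹ = (m²·s⁻²) · (m⁻²·s²) = 1.
The exponent of kg is 0.

0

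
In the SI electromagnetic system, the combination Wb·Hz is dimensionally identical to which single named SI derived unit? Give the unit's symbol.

V

Wb = V·s (flux: a volt is a weber per second),
    = kg·m²·s⁻²·A⁻¹.
Hz = 1/s = s⁻¹ (frequency is cycles per second).
Combining: Wb·Hz = (kg·m²·s⁻²·A⁻¹) · s⁻¹ = kg·m²·s⁻³·A⁻¹.
kg·m²·s⁻³·A⁻¹ is the base-SI form of the volt.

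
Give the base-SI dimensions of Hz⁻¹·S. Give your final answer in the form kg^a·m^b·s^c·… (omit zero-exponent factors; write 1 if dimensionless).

Hz = 1/s = s⁻¹ (frequency is cycles per second).
So Hz⁻¹ = s.
S = 1/Ω (conductance is reciprocal resistance),
    = kg⁻¹·m⁻²·s³·A².
Combining: Hz⁻¹·S = s · (kg⁻¹·m⁻²·s³·A²) = kg⁻¹·m⁻²·s⁴·A².

kg⁻¹·m⁻²·s⁴·A²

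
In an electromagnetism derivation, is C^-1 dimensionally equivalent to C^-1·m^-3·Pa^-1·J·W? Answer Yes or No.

Left side:
  C = A·s = s·A (charge = current × time).
  So C⁻¹ = s⁻¹·A⁻¹.
Right side:
  C = A·s = s·A (charge = current × time).
  So C⁻¹ = s⁻¹·A⁻¹.
  Pa = N/m² (pressure = force per area),
      = kg·m⁻¹·s⁻².
  So Pa⁻¹ = kg⁻¹·m·s².
  J = N·m (work = force × distance),
      = kg·m²·s⁻².
  W = J/s (power = energy per time),
      = kg·m²·s⁻³.
  Combining: C⁻¹·m⁻³·Pa⁻¹·J·W = (s⁻¹·A⁻¹) · m⁻³ · (kg⁻¹·m·s²) · (kg·m²·s⁻²) · (kg·m²·s⁻³) = kg·m²·s⁻⁴·A⁻¹.
Left is s⁻¹·A⁻¹; right is kg·m²·s⁻⁴·A⁻¹ — different.

No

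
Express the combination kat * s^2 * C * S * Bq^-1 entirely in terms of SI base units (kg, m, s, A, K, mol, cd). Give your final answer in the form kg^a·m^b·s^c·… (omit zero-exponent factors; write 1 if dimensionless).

kat = mol/s = s⁻¹·mol (catalytic activity).
C = A·s = s·A (charge = current × time).
S = 1/Ω (conductance is reciprocal resistance),
    = kg⁻¹·m⁻²·s³·A².
Bq = 1/s = s⁻¹ (activity is decays per second).
So Bq⁻¹ = s.
Combining: kat·s²·C·S·Bq⁻¹ = (s⁻¹·mol) · s² · (s·A) · (kg⁻¹·m⁻²·s³·A²) · s = kg⁻¹·m⁻²·s⁶·A³·mol.

kg⁻¹·m⁻²·s⁶·A³·mol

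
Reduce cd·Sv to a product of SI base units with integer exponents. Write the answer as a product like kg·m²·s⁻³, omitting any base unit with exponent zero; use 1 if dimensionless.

Sv = m²·s⁻².
Combining: cd·Sv = cd · (m²·s⁻²) = m²·s⁻²·cd.

m²·s⁻²·cd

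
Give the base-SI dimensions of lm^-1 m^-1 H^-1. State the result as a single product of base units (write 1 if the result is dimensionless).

kg⁻¹·m⁻³·s²·A²·cd⁻¹

lm = cd·sr = cd (luminous flux; sr is dimensionless).
So lm⁻¹ = cd⁻¹.
H = Wb/A (inductance = flux per current),
    = kg·m²·s⁻²·A⁻².
So H⁻¹ = kg⁻¹·m⁻²·s²·A².
Combining: lm⁻¹·m⁻¹·H⁻¹ = cd⁻¹ · m⁻¹ · (kg⁻¹·m⁻²·s²·A²) = kg⁻¹·m⁻³·s²·A²·cd⁻¹.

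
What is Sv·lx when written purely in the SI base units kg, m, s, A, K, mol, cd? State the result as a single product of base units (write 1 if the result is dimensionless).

Sv = J/kg (equivalent dose = energy per mass),
    = m²·s⁻².
lx = lm/m² (illuminance = luminous flux per area),
    = m⁻²·cd.
Combining: Sv·lx = (m²·s⁻²) · (m⁻²·cd) = s⁻²·cd.

s⁻²·cd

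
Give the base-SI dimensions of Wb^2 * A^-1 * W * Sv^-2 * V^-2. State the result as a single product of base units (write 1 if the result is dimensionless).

kg·m⁻²·s³·A⁻¹

Wb = V·s (flux: a volt is a weber per second),
    = kg·m²·s⁻²·A⁻¹.
So Wb² = kg²·m⁴·s⁻⁴·A⁻².
W = J/s (power = energy per time),
    = kg·m²·s⁻³.
Sv = J/kg (equivalent dose = energy per mass),
    = m²·s⁻².
So Sv⁻² = m⁻⁴·s⁴.
V = W/A (potential = power per current),
    = kg·m²·s⁻³·A⁻¹.
So V⁻² = kg⁻²·m⁻⁴·s⁶·A².
Combining: Wb²·A⁻¹·W·Sv⁻²·V⁻² = (kg²·m⁴·s⁻⁴·A⁻²) · A⁻¹ · (kg·m²·s⁻³) · (m⁻⁴·s⁴) · (kg⁻²·m⁻⁴·s⁶·A²) = kg·m⁻²·s³·A⁻¹.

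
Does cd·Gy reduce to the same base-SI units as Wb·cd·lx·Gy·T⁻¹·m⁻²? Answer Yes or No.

Left side:
  Gy = J/kg (absorbed dose = energy per mass),
      = m²·s⁻².
  Combining: cd·Gy = cd · (m²·s⁻²) = m²·s⁻²·cd.
Right side:
  Wb = V·s (flux: a volt is a weber per second),
      = kg·m²·s⁻²·A⁻¹.
  lx = lm/m² (illuminance = luminous flux per area),
      = m⁻²·cd.
  Gy = J/kg (absorbed dose = energy per mass),
      = m²·s⁻².
  T = Wb/m² (flux density = flux per area),
      = kg·s⁻²·A⁻¹.
  So T⁻¹ = kg⁻¹·s²·A.
  Combining: Wb·cd·lx·Gy·T⁻¹·m⁻² = (kg·m²·s⁻²·A⁻¹) · cd · (m⁻²·cd) · (m²·s⁻²) · (kg⁻¹·s²·A) · m⁻² = s⁻²·cd².
Left is m²·s⁻²·cd; right is s⁻²·cd² — different.

No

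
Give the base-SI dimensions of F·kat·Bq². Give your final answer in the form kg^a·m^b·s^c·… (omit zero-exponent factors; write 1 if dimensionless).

kg⁻¹·m⁻²·s·A²·mol

F = kg⁻¹·m⁻²·s⁴·A².
kat = s⁻¹·mol.
Bq = s⁻¹.
So Bq² = s⁻².
Combining: F·kat·Bq² = (kg⁻¹·m⁻²·s⁴·A²) · (s⁻¹·mol) · s⁻² = kg⁻¹·m⁻²·s·A²·mol.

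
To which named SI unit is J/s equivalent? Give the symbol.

W

J = N·m (work = force × distance),
    = kg·m²·s⁻².
Combining: s⁻¹·J = s⁻¹ · (kg·m²·s⁻²) = kg·m²·s⁻³.
kg·m²·s⁻³ is the base-SI form of the watt.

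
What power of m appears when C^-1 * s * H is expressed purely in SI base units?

2

C = s·A.
So C⁻¹ = s⁻¹·A⁻¹.
H = kg·m²·s⁻²·A⁻².
Combining: C⁻¹·s·H = (s⁻¹·A⁻¹) · s · (kg·m²·s⁻²·A⁻²) = kg·m²·s⁻²·A⁻³.
The exponent of m is 2.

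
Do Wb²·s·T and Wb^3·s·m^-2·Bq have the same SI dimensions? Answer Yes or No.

No

Left side:
  Wb = V·s (flux: a volt is a weber per second),
      = kg·m²·s⁻²·A⁻¹.
  So Wb² = kg²·m⁴·s⁻⁴·A⁻².
  T = Wb/m² (flux density = flux per area),
      = kg·s⁻²·A⁻¹.
  Combining: Wb²·s·T = (kg²·m⁴·s⁻⁴·A⁻²) · s · (kg·s⁻²·A⁻¹) = kg³·m⁴·s⁻⁵·A⁻³.
Right side:
  Wb = V·s (flux: a volt is a weber per second),
      = kg·m²·s⁻²·A⁻¹.
  So Wb³ = kg³·m⁶·s⁻⁶·A⁻³.
  Bq = 1/s = s⁻¹ (activity is decays per second).
  Combining: Wb³·s·m⁻²·Bq = (kg³·m⁶·s⁻⁶·A⁻³) · s · m⁻² · s⁻¹ = kg³·m⁴·s⁻⁶·A⁻³.
Left is kg³·m⁴·s⁻⁵·A⁻³; right is kg³·m⁴·s⁻⁶·A⁻³ — different.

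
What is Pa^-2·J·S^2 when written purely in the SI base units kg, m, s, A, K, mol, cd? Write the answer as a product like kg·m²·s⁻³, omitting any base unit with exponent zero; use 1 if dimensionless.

kg⁻³·s⁸·A⁴

Pa = kg·m⁻¹·s⁻².
So Pa⁻² = kg⁻²·m²·s⁴.
J = kg·m²·s⁻².
S = kg⁻¹·m⁻²·s³·A².
So S² = kg⁻²·m⁻⁴·s⁶·A⁴.
Combining: Pa⁻²·J·S² = (kg⁻²·m²·s⁴) · (kg·m²·s⁻²) · (kg⁻²·m⁻⁴·s⁶·A⁴) = kg⁻³·s⁸·A⁴.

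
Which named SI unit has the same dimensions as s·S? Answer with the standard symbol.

S = 1/Ω (conductance is reciprocal resistance),
    = kg⁻¹·m⁻²·s³·A².
Combining: s·S = s · (kg⁻¹·m⁻²·s³·A²) = kg⁻¹·m⁻²·s⁴·A².
kg⁻¹·m⁻²·s⁴·A² is the base-SI form of the farad.

F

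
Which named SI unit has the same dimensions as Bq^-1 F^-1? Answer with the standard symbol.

Bq = 1/s = s⁻¹ (activity is decays per second).
So Bq⁻¹ = s.
F = C/V (capacitance = charge per voltage),
    = A·s/(kg·m²·s⁻³·A⁻¹) (substituting C and V),
    = kg⁻¹·m⁻²·s⁴·A².
So F⁻¹ = kg·m²·s⁻⁴·A⁻².
Combining: Bq⁻¹·F⁻¹ = s · (kg·m²·s⁻⁴·A⁻²) = kg·m²·s⁻³·A⁻².
kg·m²·s⁻³·A⁻² is the base-SI form of the ohm.

Ω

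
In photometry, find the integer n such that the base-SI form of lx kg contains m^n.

lx = m⁻²·cd.
Combining: lx·kg = (m⁻²·cd) · kg = kg·m⁻²·cd.
The exponent of m is -2.

-2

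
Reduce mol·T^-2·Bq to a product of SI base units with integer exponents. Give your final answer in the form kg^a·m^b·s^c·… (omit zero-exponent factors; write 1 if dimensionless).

kg⁻²·s³·A²·mol

T = kg·s⁻²·A⁻¹.
So T⁻² = kg⁻²·s⁴·A².
Bq = s⁻¹.
Combining: mol·T⁻²·Bq = mol · (kg⁻²·s⁴·A²) · s⁻¹ = kg⁻²·s³·A²·mol.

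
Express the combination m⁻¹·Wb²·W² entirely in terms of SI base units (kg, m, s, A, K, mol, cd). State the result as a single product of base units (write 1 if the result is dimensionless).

kg⁴·m⁷·s⁻¹⁰·A⁻²

Wb = V·s (flux: a volt is a weber per second),
    = kg·m²·s⁻²·A⁻¹.
So Wb² = kg²·m⁴·s⁻⁴·A⁻².
W = J/s (power = energy per time),
    = kg·m²·s⁻³.
So W² = kg²·m⁴·s⁻⁶.
Combining: m⁻¹·Wb²·W² = m⁻¹ · (kg²·m⁴·s⁻⁴·A⁻²) · (kg²·m⁴·s⁻⁶) = kg⁴·m⁷·s⁻¹⁰·A⁻².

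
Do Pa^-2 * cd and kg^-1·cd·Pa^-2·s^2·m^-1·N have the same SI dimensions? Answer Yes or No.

Left side:
  Pa = kg·m⁻¹·s⁻².
  So Pa⁻² = kg⁻²·m²·s⁴.
  Combining: Pa⁻²·cd = (kg⁻²·m²·s⁴) · cd = kg⁻²·m²·s⁴·cd.
Right side:
  Pa = N/m² (pressure = force per area),
      = kg·m⁻¹·s⁻².
  So Pa⁻² = kg⁻²·m²·s⁴.
  N = kg·m/s² = kg·m·s⁻² (force = mass × acceleration).
  Combining: kg⁻¹·cd·Pa⁻²·s²·m⁻¹·N = kg⁻¹ · cd · (kg⁻²·m²·s⁴) · s² · m⁻¹ · (kg·m·s⁻²) = kg⁻²·m²·s⁴·cd.
Both reduce to kg⁻²·m²·s⁴·cd.

Yes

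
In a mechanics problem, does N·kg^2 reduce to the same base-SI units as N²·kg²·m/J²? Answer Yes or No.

Left side:
  N = kg·m·s⁻².
  Combining: N·kg² = (kg·m·s⁻²) · kg² = kg³·m·s⁻².
Right side:
  N = kg·m/s² = kg·m·s⁻² (force = mass × acceleration).
  So N² = kg²·m²·s⁻⁴.
  J = N·m (work = force × distance),
      = kg·m²·s⁻².
  So J⁻² = kg⁻²·m⁻⁴·s⁴.
  Combining: N²·kg²·m·J⁻² = (kg²·m²·s⁻⁴) · kg² · m · (kg⁻²·m⁻⁴·s⁴) = kg²·m⁻¹.
Left is kg³·m·s⁻²; right is kg²·m⁻¹ — different.

No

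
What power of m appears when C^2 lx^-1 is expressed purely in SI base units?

C = A·s = s·A (charge = current × time).
So C² = s²·A².
lx = lm/m² (illuminance = luminous flux per area),
    = m⁻²·cd.
So lx⁻¹ = m²·cd⁻¹.
Combining: C²·lx⁻¹ = (s²·A²) · (m²·cd⁻¹) = m²·s²·A²·cd⁻¹.
The exponent of m is 2.

2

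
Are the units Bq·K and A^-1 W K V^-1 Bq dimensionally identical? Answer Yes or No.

Left side:
  Bq = 1/s = s⁻¹ (activity is decays per second).
  Combining: Bq·K = s⁻¹ · K = s⁻¹·K.
Right side:
  W = J/s (power = energy per time),
      = kg·m²·s⁻³.
  V = W/A (potential = power per current),
      = kg·m²·s⁻³·A⁻¹.
  So V⁻¹ = kg⁻¹·m⁻²·s³·A.
  Bq = 1/s = s⁻¹ (activity is decays per second).
  Combining: A⁻¹·W·K·V⁻¹·Bq = A⁻¹ · (kg·m²·s⁻³) · K · (kg⁻¹·m⁻²·s³·A) · s⁻¹ = s⁻¹·K.
Both reduce to s⁻¹·K.

Yes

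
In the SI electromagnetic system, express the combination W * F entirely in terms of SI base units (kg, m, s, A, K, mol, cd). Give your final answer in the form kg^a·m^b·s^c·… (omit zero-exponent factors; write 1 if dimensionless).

W = J/s (power = energy per time),
    = kg·m²·s⁻³.
F = C/V (capacitance = charge per voltage),
    = A·s/(kg·m²·s⁻³·A⁻¹) (substituting C and V),
    = kg⁻¹·m⁻²·s⁴·A².
Combining: W·F = (kg·m²·s⁻³) · (kg⁻¹·m⁻²·s⁴·A²) = s·A².

s·A²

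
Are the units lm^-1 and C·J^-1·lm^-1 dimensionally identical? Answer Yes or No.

No

Left side:
  lm = cd·sr = cd (luminous flux; sr is dimensionless).
  So lm⁻¹ = cd⁻¹.
Right side:
  C = s·A.
  J = kg·m²·s⁻².
  So J⁻¹ = kg⁻¹·m⁻²·s².
  lm = cd.
  So lm⁻¹ = cd⁻¹.
  Combining: C·J⁻¹·lm⁻¹ = (s·A) · (kg⁻¹·m⁻²·s²) · cd⁻¹ = kg⁻¹·m⁻²·s³·A·cd⁻¹.
Left is cd⁻¹; right is kg⁻¹·m⁻²·s³·A·cd⁻¹ — different.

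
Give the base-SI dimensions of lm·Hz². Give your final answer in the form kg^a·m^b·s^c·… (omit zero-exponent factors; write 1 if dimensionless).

s⁻²·cd

lm = cd·sr = cd (luminous flux; sr is dimensionless).
Hz = 1/s = s⁻¹ (frequency is cycles per second).
So Hz² = s⁻².
Combining: lm·Hz² = cd · s⁻² = s⁻²·cd.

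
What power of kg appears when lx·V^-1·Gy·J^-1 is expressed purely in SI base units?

lx = m⁻²·cd.
V = kg·m²·s⁻³·A⁻¹.
So V⁻¹ = kg⁻¹·m⁻²·s³·A.
Gy = m²·s⁻².
J = kg·m²·s⁻².
So J⁻¹ = kg⁻¹·m⁻²·s².
Combining: lx·V⁻¹·Gy·J⁻¹ = (m⁻²·cd) · (kg⁻¹·m⁻²·s³·A) · (m²·s⁻²) · (kg⁻¹·m⁻²·s²) = kg⁻²·m⁻⁴·s³·A·cd.
The exponent of kg is -2.

-2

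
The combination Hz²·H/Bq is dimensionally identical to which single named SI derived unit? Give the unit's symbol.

Ω

Bq = s⁻¹.
So Bq⁻¹ = s.
Hz = s⁻¹.
So Hz² = s⁻².
H = kg·m²·s⁻²·A⁻².
Combining: Bq⁻¹·Hz²·H = s · s⁻² · (kg·m²·s⁻²·A⁻²) = kg·m²·s⁻³·A⁻².
kg·m²·s⁻³·A⁻² is the base-SI form of the ohm.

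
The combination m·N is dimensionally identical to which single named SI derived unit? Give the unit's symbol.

J

N = kg·m/s² = kg·m·s⁻² (force = mass × acceleration).
Combining: m·N = m · (kg·m·s⁻²) = kg·m²·s⁻².
kg·m²·s⁻² is the base-SI form of the joule.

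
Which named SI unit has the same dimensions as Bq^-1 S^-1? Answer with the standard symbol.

H

Bq = 1/s = s⁻¹ (activity is decays per second).
So Bq⁻¹ = s.
S = 1/Ω (conductance is reciprocal resistance),
    = kg⁻¹·m⁻²·s³·A².
So S⁻¹ = kg·m²·s⁻³·A⁻².
Combining: Bq⁻¹·S⁻¹ = s · (kg·m²·s⁻³·A⁻²) = kg·m²·s⁻²·A⁻².
kg·m²·s⁻²·A⁻² is the base-SI form of the henry.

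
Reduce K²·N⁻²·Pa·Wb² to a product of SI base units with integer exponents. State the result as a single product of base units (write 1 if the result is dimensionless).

kg·m·s⁻²·A⁻²·K²

N = kg·m/s² = kg·m·s⁻² (force = mass × acceleration).
So N⁻² = kg⁻²·m⁻²·s⁴.
Pa = N/m² (pressure = force per area),
    = kg·m⁻¹·s⁻².
Wb = V·s (flux: a volt is a weber per second),
    = kg·m²·s⁻²·A⁻¹.
So Wb² = kg²·m⁴·s⁻⁴·A⁻².
Combining: K²·N⁻²·Pa·Wb² = K² · (kg⁻²·m⁻²·s⁴) · (kg·m⁻¹·s⁻²) · (kg²·m⁴·s⁻⁴·A⁻²) = kg·m·s⁻²·A⁻²·K².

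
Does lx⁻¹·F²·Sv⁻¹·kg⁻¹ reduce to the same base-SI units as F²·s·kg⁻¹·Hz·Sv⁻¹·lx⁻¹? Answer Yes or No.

Left side:
  lx = m⁻²·cd.
  So lx⁻¹ = m²·cd⁻¹.
  F = kg⁻¹·m⁻²·s⁴·A².
  So F² = kg⁻²·m⁻⁴·s⁸·A⁴.
  Sv = m²·s⁻².
  So Sv⁻¹ = m⁻²·s².
  Combining: lx⁻¹·F²·Sv⁻¹·kg⁻¹ = (m²·cd⁻¹) · (kg⁻²·m⁻⁴·s⁸·A⁴) · (m⁻²·s²) · kg⁻¹ = kg⁻³·m⁻⁴·s¹⁰·A⁴·cd⁻¹.
Right side:
  F = C/V (capacitance = charge per voltage),
      = A·s/(kg·m²·s⁻³·A⁻¹) (substituting C and V),
      = kg⁻¹·m⁻²·s⁴·A².
  So F² = kg⁻²·m⁻⁴·s⁸·A⁴.
  Hz = 1/s = s⁻¹ (frequency is cycles per second).
  Sv = J/kg (equivalent dose = energy per mass),
      = m²·s⁻².
  So Sv⁻¹ = m⁻²·s².
  lx = lm/m² (illuminance = luminous flux per area),
      = m⁻²·cd.
  So lx⁻¹ = m²·cd⁻¹.
  Combining: F²·s·kg⁻¹·Hz·Sv⁻¹·lx⁻¹ = (kg⁻²·m⁻⁴·s⁸·A⁴) · s · kg⁻¹ · s⁻¹ · (m⁻²·s²) · (m²·cd⁻¹) = kg⁻³·m⁻⁴·s¹⁰·A⁴·cd⁻¹.
Both reduce to kg⁻³·m⁻⁴·s¹⁰·A⁴·cd⁻¹.

Yes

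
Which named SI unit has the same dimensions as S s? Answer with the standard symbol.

F

S = kg⁻¹·m⁻²·s³·A².
Combining: S·s = (kg⁻¹·m⁻²·s³·A²) · s = kg⁻¹·m⁻²·s⁴·A².
kg⁻¹·m⁻²·s⁴·A² is the base-SI form of the farad.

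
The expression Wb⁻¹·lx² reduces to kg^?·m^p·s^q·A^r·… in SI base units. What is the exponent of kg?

Wb = kg·m²·s⁻²·A⁻¹.
So Wb⁻¹ = kg⁻¹·m⁻²·s²·A.
lx = m⁻²·cd.
So lx² = m⁻⁴·cd².
Combining: Wb⁻¹·lx² = (kg⁻¹·m⁻²·s²·A) · (m⁻⁴·cd²) = kg⁻¹·m⁻⁶·s²·A·cd².
The exponent of kg is -1.

-1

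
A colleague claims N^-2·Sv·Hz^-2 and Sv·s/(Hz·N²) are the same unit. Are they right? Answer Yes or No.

Yes

Left side:
  N = kg·m/s² = kg·m·s⁻² (force = mass × acceleration).
  So N⁻² = kg⁻²·m⁻²·s⁴.
  Sv = J/kg (equivalent dose = energy per mass),
      = m²·s⁻².
  Hz = 1/s = s⁻¹ (frequency is cycles per second).
  So Hz⁻² = s².
  Combining: N⁻²·Sv·Hz⁻² = (kg⁻²·m⁻²·s⁴) · (m²·s⁻²) · s² = kg⁻²·s⁴.
Right side:
  Hz = 1/s = s⁻¹ (frequency is cycles per second).
  So Hz⁻¹ = s.
  Sv = J/kg (equivalent dose = energy per mass),
      = m²·s⁻².
  N = kg·m/s² = kg·m·s⁻² (force = mass × acceleration).
  So N⁻² = kg⁻²·m⁻²·s⁴.
  Combining: Hz⁻¹·Sv·N⁻²·s = s · (m²·s⁻²) · (kg⁻²·m⁻²·s⁴) · s = kg⁻²·s⁴.
Both reduce to kg⁻²·s⁴.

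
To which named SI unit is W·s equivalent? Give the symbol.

W = J/s (power = energy per time),
    = kg·m²·s⁻³.
Combining: W·s = (kg·m²·s⁻³) · s = kg·m²·s⁻².
kg·m²·s⁻² is the base-SI form of the joule.

J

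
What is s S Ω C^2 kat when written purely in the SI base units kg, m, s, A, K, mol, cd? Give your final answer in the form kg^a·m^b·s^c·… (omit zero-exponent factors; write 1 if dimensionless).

s²·A²·mol

S = 1/Ω (conductance is reciprocal resistance),
    = kg⁻¹·m⁻²·s³·A².
Ω = V/A (resistance = voltage per current),
    = kg·m²·s⁻³·A⁻².
C = A·s = s·A (charge = current × time).
So C² = s²·A².
kat = mol/s = s⁻¹·mol (catalytic activity).
Combining: s·S·Ω·C²·kat = s · (kg⁻¹·m⁻²·s³·A²) · (kg·m²·s⁻³·A⁻²) · (s²·A²) · (s⁻¹·mol) = s²·A²·mol.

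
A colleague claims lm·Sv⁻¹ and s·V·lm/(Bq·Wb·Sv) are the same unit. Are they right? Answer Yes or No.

Left side:
  lm = cd·sr = cd (luminous flux; sr is dimensionless).
  Sv = J/kg (equivalent dose = energy per mass),
      = m²·s⁻².
  So Sv⁻¹ = m⁻²·s².
  Combining: lm·Sv⁻¹ = cd · (m⁻²·s²) = m⁻²·s²·cd.
Right side:
  Bq = 1/s = s⁻¹ (activity is decays per second).
  So Bq⁻¹ = s.
  Wb = V·s (flux: a volt is a weber per second),
      = kg·m²·s⁻²·A⁻¹.
  So Wb⁻¹ = kg⁻¹·m⁻²·s²·A.
  V = W/A (potential = power per current),
      = kg·m²·s⁻³·A⁻¹.
  Sv = J/kg (equivalent dose = energy per mass),
      = m²·s⁻².
  So Sv⁻¹ = m⁻²·s².
  lm = cd·sr = cd (luminous flux; sr is dimensionless).
  Combining: Bq⁻¹·Wb⁻¹·s·V·Sv⁻¹·lm = s · (kg⁻¹·m⁻²·s²·A) · s · (kg·m²·s⁻³·A⁻¹) · (m⁻²·s²) · cd = m⁻²·s³·cd.
Left is m⁻²·s²·cd; right is m⁻²·s³·cd — different.

No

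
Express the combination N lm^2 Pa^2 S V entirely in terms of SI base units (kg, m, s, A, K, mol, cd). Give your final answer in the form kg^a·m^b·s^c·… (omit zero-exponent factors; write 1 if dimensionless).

N = kg·m/s² = kg·m·s⁻² (force = mass × acceleration).
lm = cd·sr = cd (luminous flux; sr is dimensionless).
So lm² = cd².
Pa = N/m² (pressure = force per area),
    = kg·m⁻¹·s⁻².
So Pa² = kg²·m⁻²·s⁻⁴.
S = 1/Ω (conductance is reciprocal resistance),
    = kg⁻¹·m⁻²·s³·A².
V = W/A (potential = power per current),
    = kg·m²·s⁻³·A⁻¹.
Combining: N·lm²·Pa²·S·V = (kg·m·s⁻²) · cd² · (kg²·m⁻²·s⁻⁴) · (kg⁻¹·m⁻²·s³·A²) · (kg·m²·s⁻³·A⁻¹) = kg³·m⁻¹·s⁻⁶·A·cd².

kg³·m⁻¹·s⁻⁶·A·cd²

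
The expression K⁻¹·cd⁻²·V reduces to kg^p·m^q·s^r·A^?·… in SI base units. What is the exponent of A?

V = W/A (potential = power per current),
    = kg·m²·s⁻³·A⁻¹.
Combining: K⁻¹·cd⁻²·V = K⁻¹ · cd⁻² · (kg·m²·s⁻³·A⁻¹) = kg·m²·s⁻³·A⁻¹·K⁻¹·cd⁻².
The exponent of A is -1.

-1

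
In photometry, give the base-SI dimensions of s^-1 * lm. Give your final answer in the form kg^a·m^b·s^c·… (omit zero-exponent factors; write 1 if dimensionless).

s⁻¹·cd

lm = cd·sr = cd (luminous flux; sr is dimensionless).
Combining: s⁻¹·lm = s⁻¹ · cd = s⁻¹·cd.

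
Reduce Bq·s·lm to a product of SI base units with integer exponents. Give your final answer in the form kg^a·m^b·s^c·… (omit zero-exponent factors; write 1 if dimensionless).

Bq = 1/s = s⁻¹ (activity is decays per second).
lm = cd·sr = cd (luminous flux; sr is dimensionless).
Combining: Bq·s·lm = s⁻¹ · s · cd = cd.

cd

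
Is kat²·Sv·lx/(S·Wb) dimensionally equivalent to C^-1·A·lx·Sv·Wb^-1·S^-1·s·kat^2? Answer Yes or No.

Yes

Left side:
  S = 1/Ω (conductance is reciprocal resistance),
      = kg⁻¹·m⁻²·s³·A².
  So S⁻¹ = kg·m²·s⁻³·A⁻².
  kat = mol/s = s⁻¹·mol (catalytic activity).
  So kat² = s⁻²·mol².
  Sv = J/kg (equivalent dose = energy per mass),
      = m²·s⁻².
  Wb = V·s (flux: a volt is a weber per second),
      = kg·m²·s⁻²·A⁻¹.
  So Wb⁻¹ = kg⁻¹·m⁻²·s²·A.
  lx = lm/m² (illuminance = luminous flux per area),
      = m⁻²·cd.
  Combining: S⁻¹·kat²·Sv·Wb⁻¹·lx = (kg·m²·s⁻³·A⁻²) · (s⁻²·mol²) · (m²·s⁻²) · (kg⁻¹·m⁻²·s²·A) · (m⁻²·cd) = s⁻⁵·A⁻¹·mol²·cd.
Right side:
  C = A·s = s·A (charge = current × time).
  So C⁻¹ = s⁻¹·A⁻¹.
  lx = lm/m² (illuminance = luminous flux per area),
      = m⁻²·cd.
  Sv = J/kg (equivalent dose = energy per mass),
      = m²·s⁻².
  Wb = V·s (flux: a volt is a weber per second),
      = kg·m²·s⁻²·A⁻¹.
  So Wb⁻¹ = kg⁻¹·m⁻²·s²·A.
  S = 1/Ω (conductance is reciprocal resistance),
      = kg⁻¹·m⁻²·s³·A².
  So S⁻¹ = kg·m²·s⁻³·A⁻².
  kat = mol/s = s⁻¹·mol (catalytic activity).
  So kat² = s⁻²·mol².
  Combining: C⁻¹·A·lx·Sv·Wb⁻¹·S⁻¹·s·kat² = (s⁻¹·A⁻¹) · A · (m⁻²·cd) · (m²·s⁻²) · (kg⁻¹·m⁻²·s²·A) · (kg·m²·s⁻³·A⁻²) · s · (s⁻²·mol²) = s⁻⁵·A⁻¹·mol²·cd.
Both reduce to s⁻⁵·A⁻¹·mol²·cd.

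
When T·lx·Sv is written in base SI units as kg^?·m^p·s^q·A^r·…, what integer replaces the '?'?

1

T = kg·s⁻²·A⁻¹.
lx = m⁻²·cd.
Sv = m²·s⁻².
Combining: T·lx·Sv = (kg·s⁻²·A⁻¹) · (m⁻²·cd) · (m²·s⁻²) = kg·s⁻⁴·A⁻¹·cd.
The exponent of kg is 1.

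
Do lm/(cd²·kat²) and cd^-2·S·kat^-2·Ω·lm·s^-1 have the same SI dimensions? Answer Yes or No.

Left side:
  lm = cd·sr = cd (luminous flux; sr is dimensionless).
  kat = mol/s = s⁻¹·mol (catalytic activity).
  So kat⁻² = s²·mol⁻².
  Combining: cd⁻²·lm·kat⁻² = cd⁻² · cd · (s²·mol⁻²) = s²·mol⁻²·cd⁻¹.
Right side:
  S = 1/Ω (conductance is reciprocal resistance),
      = kg⁻¹·m⁻²·s³·A².
  kat = mol/s = s⁻¹·mol (catalytic activity).
  So kat⁻² = s²·mol⁻².
  Ω = V/A (resistance = voltage per current),
      = kg·m²·s⁻³·A⁻².
  lm = cd·sr = cd (luminous flux; sr is dimensionless).
  Combining: cd⁻²·S·kat⁻²·Ω·lm·s⁻¹ = cd⁻² · (kg⁻¹·m⁻²·s³·A²) · (s²·mol⁻²) · (kg·m²·s⁻³·A⁻²) · cd · s⁻¹ = s·mol⁻²·cd⁻¹.
Left is s²·mol⁻²·cd⁻¹; right is s·mol⁻²·cd⁻¹ — different.

No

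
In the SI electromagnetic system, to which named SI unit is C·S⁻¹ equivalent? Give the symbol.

Wb

C = A·s = s·A (charge = current × time).
S = 1/Ω (conductance is reciprocal resistance),
    = kg⁻¹·m⁻²·s³·A².
So S⁻¹ = kg·m²·s⁻³·A⁻².
Combining: C·S⁻¹ = (s·A) · (kg·m²·s⁻³·A⁻²) = kg·m²·s⁻²·A⁻¹.
kg·m²·s⁻²·A⁻¹ is the base-SI form of the weber.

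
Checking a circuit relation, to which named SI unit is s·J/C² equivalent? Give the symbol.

Ω

C = s·A.
So C⁻² = s⁻²·A⁻².
J = kg·m²·s⁻².
Combining: s·C⁻²·J = s · (s⁻²·A⁻²) · (kg·m²·s⁻²) = kg·m²·s⁻³·A⁻².
kg·m²·s⁻³·A⁻² is the base-SI form of the ohm.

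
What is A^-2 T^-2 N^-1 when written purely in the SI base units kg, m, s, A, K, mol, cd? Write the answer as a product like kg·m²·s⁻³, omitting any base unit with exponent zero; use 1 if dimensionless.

kg⁻³·m⁻¹·s⁶

T = Wb/m² (flux density = flux per area),
    = kg·s⁻²·A⁻¹.
So T⁻² = kg⁻²·s⁴·A².
N = kg·m/s² = kg·m·s⁻² (force = mass × acceleration).
So N⁻¹ = kg⁻¹·m⁻¹·s².
Combining: A⁻²·T⁻²·N⁻¹ = A⁻² · (kg⁻²·s⁴·A²) · (kg⁻¹·m⁻¹·s²) = kg⁻³·m⁻¹·s⁶.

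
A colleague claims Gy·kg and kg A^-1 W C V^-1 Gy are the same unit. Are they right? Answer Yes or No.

No

Left side:
  Gy = m²·s⁻².
  Combining: Gy·kg = (m²·s⁻²) · kg = kg·m²·s⁻².
Right side:
  W = J/s (power = energy per time),
      = kg·m²·s⁻³.
  C = A·s = s·A (charge = current × time).
  V = W/A (potential = power per current),
      = kg·m²·s⁻³·A⁻¹.
  So V⁻¹ = kg⁻¹·m⁻²·s³·A.
  Gy = J/kg (absorbed dose = energy per mass),
      = m²·s⁻².
  Combining: kg·A⁻¹·W·C·V⁻¹·Gy = kg · A⁻¹ · (kg·m²·s⁻³) · (s·A) · (kg⁻¹·m⁻²·s³·A) · (m²·s⁻²) = kg·m²·s⁻¹·A.
Left is kg·m²·s⁻²; right is kg·m²·s⁻¹·A — different.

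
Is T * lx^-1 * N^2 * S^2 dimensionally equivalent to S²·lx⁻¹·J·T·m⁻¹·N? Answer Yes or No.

Yes

Left side:
  T = Wb/m² (flux density = flux per area),
      = kg·s⁻²·A⁻¹.
  lx = lm/m² (illuminance = luminous flux per area),
      = m⁻²·cd.
  So lx⁻¹ = m²·cd⁻¹.
  N = kg·m/s² = kg·m·s⁻² (force = mass × acceleration).
  So N² = kg²·m²·s⁻⁴.
  S = 1/Ω (conductance is reciprocal resistance),
      = kg⁻¹·m⁻²·s³·A².
  So S² = kg⁻²·m⁻⁴·s⁶·A⁴.
  Combining: T·lx⁻¹·N²·S² = (kg·s⁻²·A⁻¹) · (m²·cd⁻¹) · (kg²·m²·s⁻⁴) · (kg⁻²·m⁻⁴·s⁶·A⁴) = kg·A³·cd⁻¹.
Right side:
  S = kg⁻¹·m⁻²·s³·A².
  So S² = kg⁻²·m⁻⁴·s⁶·A⁴.
  lx = m⁻²·cd.
  So lx⁻¹ = m²·cd⁻¹.
  J = kg·m²·s⁻².
  T = kg·s⁻²·A⁻¹.
  N = kg·m·s⁻².
  Combining: S²·lx⁻¹·J·T·m⁻¹·N = (kg⁻²·m⁻⁴·s⁶·A⁴) · (m²·cd⁻¹) · (kg·m²·s⁻²) · (kg·s⁻²·A⁻¹) · m⁻¹ · (kg·m·s⁻²) = kg·A³·cd⁻¹.
Both reduce to kg·A³·cd⁻¹.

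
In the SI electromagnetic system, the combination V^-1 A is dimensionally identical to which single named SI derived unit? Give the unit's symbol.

V = kg·m²·s⁻³·A⁻¹.
So V⁻¹ = kg⁻¹·m⁻²·s³·A.
Combining: V⁻¹·A = (kg⁻¹·m⁻²·s³·A) · A = kg⁻¹·m⁻²·s³·A².
kg⁻¹·m⁻²·s³·A² is the base-SI form of the siemens.

S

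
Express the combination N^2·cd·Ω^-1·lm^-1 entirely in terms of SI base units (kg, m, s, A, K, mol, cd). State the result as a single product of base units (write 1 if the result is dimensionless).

kg·s⁻¹·A²

N = kg·m/s² = kg·m·s⁻² (force = mass × acceleration).
So N² = kg²·m²·s⁻⁴.
Ω = V/A (resistance = voltage per current),
    = kg·m²·s⁻³·A⁻².
So Ω⁻¹ = kg⁻¹·m⁻²·s³·A².
lm = cd·sr = cd (luminous flux; sr is dimensionless).
So lm⁻¹ = cd⁻¹.
Combining: N²·cd·Ω⁻¹·lm⁻¹ = (kg²·m²·s⁻⁴) · cd · (kg⁻¹·m⁻²·s³·A²) · cd⁻¹ = kg·s⁻¹·A².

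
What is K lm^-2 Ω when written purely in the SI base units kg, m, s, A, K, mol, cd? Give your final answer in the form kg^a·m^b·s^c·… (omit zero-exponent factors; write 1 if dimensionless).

lm = cd·sr = cd (luminous flux; sr is dimensionless).
So lm⁻² = cd⁻².
Ω = V/A (resistance = voltage per current),
    = kg·m²·s⁻³·A⁻².
Combining: K·lm⁻²·Ω = K · cd⁻² · (kg·m²·s⁻³·A⁻²) = kg·m²·s⁻³·A⁻²·K·cd⁻².

kg·m²·s⁻³·A⁻²·K·cd⁻²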